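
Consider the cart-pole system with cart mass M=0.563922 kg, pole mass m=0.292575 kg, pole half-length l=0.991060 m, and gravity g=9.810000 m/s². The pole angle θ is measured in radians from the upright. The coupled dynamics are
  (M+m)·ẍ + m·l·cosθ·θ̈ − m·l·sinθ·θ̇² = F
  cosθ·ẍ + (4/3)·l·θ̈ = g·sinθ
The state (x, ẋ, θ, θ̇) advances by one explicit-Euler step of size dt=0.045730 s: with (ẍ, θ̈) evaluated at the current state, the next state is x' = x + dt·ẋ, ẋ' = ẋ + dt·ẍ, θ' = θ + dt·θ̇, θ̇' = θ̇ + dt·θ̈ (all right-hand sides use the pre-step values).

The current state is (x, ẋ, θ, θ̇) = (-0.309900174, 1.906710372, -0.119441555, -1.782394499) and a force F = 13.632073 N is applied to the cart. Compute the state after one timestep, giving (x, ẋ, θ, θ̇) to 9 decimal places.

(-0.222706309, 2.890839848, -0.200950455, -2.562296876)

sinθ=-0.119157760, cosθ=0.992875334
temp = (F + m·l·θ̇²·sinθ)/(M+m) = (13.632073 + -0.109765828)/0.856497 = 15.787921233
θ̈ = (g·sinθ − cosθ·temp)/(l·(4/3 − m·cos²θ/(M+m))) = -17.054502015
ẍ = temp − m·l·θ̈·cosθ/(M+m) = 21.520434649
Euler: x'=-0.309900174+0.045730·1.906710372=-0.222706309, ẋ'=1.906710372+0.045730·21.520434649=2.890839848
       θ'=-0.119441555+0.045730·-1.782394499=-0.200950455, θ̇'=-1.782394499+0.045730·-17.054502015=-2.562296876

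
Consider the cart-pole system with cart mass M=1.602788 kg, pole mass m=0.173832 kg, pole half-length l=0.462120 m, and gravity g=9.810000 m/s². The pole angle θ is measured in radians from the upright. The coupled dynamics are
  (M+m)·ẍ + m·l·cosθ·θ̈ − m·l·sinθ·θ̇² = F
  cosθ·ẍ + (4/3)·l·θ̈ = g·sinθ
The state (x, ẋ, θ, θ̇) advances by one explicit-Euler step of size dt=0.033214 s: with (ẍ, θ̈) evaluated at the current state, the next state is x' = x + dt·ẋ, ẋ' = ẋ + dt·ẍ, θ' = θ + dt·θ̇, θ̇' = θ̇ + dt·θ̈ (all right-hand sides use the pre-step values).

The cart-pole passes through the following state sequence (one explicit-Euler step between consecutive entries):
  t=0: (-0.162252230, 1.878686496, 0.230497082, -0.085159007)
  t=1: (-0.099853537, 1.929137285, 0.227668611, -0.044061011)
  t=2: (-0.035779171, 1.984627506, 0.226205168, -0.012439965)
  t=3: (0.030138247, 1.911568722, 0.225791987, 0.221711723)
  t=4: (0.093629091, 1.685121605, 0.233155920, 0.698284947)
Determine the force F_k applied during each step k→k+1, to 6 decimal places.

F_0 = 2.795255 N
F_1 = 3.042647 N
F_2 = -3.356033 N
F_3 = -10.990181 N

step 0→1:
  ẍ = (ẋ'−ẋ)/dt = (1.929137285−1.878686496)/0.033214 = 1.518962
  θ̈ = (θ̇'−θ̇)/dt = (-0.044061011−-0.085159007)/0.033214 = 1.237370
  sinθ=0.228461, cosθ=0.973553
  F = (M+m)·ẍ + m·l·cosθ·θ̈ − m·l·sinθ·θ̇² = 2.698617 + 0.096771 − 0.000133 = 2.795255
step 1→2:
  ẍ = (ẋ'−ẋ)/dt = (1.984627506−1.929137285)/0.033214 = 1.670688
  θ̈ = (θ̇'−θ̇)/dt = (-0.012439965−-0.044061011)/0.033214 = 0.952040
  sinθ=0.225707, cosθ=0.974195
  F = (M+m)·ẍ + m·l·cosθ·θ̈ − m·l·sinθ·θ̇² = 2.968177 + 0.074505 − 0.000035 = 3.042647
step 2→3:
  ẍ = (ẋ'−ẋ)/dt = (1.911568722−1.984627506)/0.033214 = -2.199638
  θ̈ = (θ̇'−θ̇)/dt = (0.221711723−-0.012439965)/0.033214 = 7.049789
  sinθ=0.224281, cosθ=0.974525
  F = (M+m)·ẍ + m·l·cosθ·θ̈ − m·l·sinθ·θ̇² = -3.907921 + 0.551891 − 0.000003 = -3.356033
step 3→4:
  ẍ = (ẋ'−ẋ)/dt = (1.685121605−1.911568722)/0.033214 = -6.817821
  θ̈ = (θ̇'−θ̇)/dt = (0.698284947−0.221711723)/0.033214 = 14.348565
  sinθ=0.223878, cosθ=0.974617
  F = (M+m)·ẍ + m·l·cosθ·θ̈ − m·l·sinθ·θ̇² = -12.112678 + 1.123381 − 0.000884 = -10.990181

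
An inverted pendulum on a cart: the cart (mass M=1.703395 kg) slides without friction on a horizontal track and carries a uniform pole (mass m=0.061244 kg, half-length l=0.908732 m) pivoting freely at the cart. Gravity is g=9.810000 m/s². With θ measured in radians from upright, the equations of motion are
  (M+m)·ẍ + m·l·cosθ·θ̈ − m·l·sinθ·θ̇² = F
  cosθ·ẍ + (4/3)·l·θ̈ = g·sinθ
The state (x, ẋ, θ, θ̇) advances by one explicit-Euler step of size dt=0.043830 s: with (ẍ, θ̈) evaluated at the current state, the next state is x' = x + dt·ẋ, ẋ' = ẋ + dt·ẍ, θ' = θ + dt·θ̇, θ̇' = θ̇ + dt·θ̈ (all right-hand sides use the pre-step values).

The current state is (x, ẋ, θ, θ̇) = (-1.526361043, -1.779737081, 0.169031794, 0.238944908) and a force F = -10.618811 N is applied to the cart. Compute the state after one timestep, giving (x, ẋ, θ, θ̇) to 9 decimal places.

sinθ=0.168228021, cosθ=0.985748108
temp = (F + m·l·θ̇²·sinθ)/(M+m) = (-10.618811 + 0.000534556)/1.764639 = -6.017251372
θ̈ = (g·sinθ − cosθ·temp)/(l·(4/3 − m·cos²θ/(M+m))) = 6.419841801
ẍ = temp − m·l·θ̈·cosθ/(M+m) = -6.216839073
Euler: x'=-1.526361043+0.043830·-1.779737081=-1.604366919, ẋ'=-1.779737081+0.043830·-6.216839073=-2.052221138
       θ'=0.169031794+0.043830·0.238944908=0.179504749, θ̇'=0.238944908+0.043830·6.419841801=0.520326574

(-1.604366919, -2.052221138, 0.179504749, 0.520326574)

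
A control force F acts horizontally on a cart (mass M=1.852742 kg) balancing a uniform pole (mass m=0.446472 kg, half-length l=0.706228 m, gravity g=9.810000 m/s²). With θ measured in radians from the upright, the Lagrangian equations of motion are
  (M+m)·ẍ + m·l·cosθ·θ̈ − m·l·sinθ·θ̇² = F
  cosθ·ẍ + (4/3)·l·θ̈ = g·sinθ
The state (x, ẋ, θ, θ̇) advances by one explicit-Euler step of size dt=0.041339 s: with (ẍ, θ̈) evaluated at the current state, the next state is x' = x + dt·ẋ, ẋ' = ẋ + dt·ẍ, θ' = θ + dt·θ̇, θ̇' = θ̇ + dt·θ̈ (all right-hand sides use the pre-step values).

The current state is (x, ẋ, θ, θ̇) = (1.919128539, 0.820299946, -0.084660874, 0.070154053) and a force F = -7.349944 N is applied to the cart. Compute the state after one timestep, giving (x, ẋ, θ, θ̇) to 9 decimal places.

sinθ=-0.084559776, cosθ=0.996418408
temp = (F + m·l·θ̇²·sinθ)/(M+m) = (-7.349944 + -0.000131223)/2.299214 = -3.196777343
θ̈ = (g·sinθ − cosθ·temp)/(l·(4/3 − m·cos²θ/(M+m))) = 2.924713730
ẍ = temp − m·l·θ̈·cosθ/(M+m) = -3.596431994
Euler: x'=1.919128539+0.041339·0.820299946=1.953038918, ẋ'=0.820299946+0.041339·-3.596431994=0.671627044
       θ'=-0.084660874+0.041339·0.070154053=-0.081760776, θ̇'=0.070154053+0.041339·2.924713730=0.191058794

(1.953038918, 0.671627044, -0.081760776, 0.191058794)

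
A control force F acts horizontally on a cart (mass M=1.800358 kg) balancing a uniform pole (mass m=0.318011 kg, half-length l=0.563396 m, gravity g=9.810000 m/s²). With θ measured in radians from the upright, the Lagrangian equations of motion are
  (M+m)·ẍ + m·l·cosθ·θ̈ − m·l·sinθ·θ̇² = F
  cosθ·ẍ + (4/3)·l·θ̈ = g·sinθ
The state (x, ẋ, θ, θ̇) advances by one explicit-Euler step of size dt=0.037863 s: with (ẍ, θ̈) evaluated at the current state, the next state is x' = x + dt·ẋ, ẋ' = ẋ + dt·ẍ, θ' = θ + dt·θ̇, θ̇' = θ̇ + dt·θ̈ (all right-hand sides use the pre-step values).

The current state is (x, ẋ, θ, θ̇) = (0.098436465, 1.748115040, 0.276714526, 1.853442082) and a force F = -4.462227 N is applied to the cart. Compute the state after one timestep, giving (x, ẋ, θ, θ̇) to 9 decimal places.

(0.164625345, 1.650168902, 0.346891404, 2.113954005)

sinθ=0.273196640, cosθ=0.961958209
temp = (F + m·l·θ̇²·sinθ)/(M+m) = (-4.462227 + 0.168147066)/2.118369 = -2.027068907
θ̈ = (g·sinθ − cosθ·temp)/(l·(4/3 − m·cos²θ/(M+m))) = 6.880382513
ẍ = temp − m·l·θ̈·cosθ/(M+m) = -2.586856254
Euler: x'=0.098436465+0.037863·1.748115040=0.164625345, ẋ'=1.748115040+0.037863·-2.586856254=1.650168902
       θ'=0.276714526+0.037863·1.853442082=0.346891404, θ̇'=1.853442082+0.037863·6.880382513=2.113954005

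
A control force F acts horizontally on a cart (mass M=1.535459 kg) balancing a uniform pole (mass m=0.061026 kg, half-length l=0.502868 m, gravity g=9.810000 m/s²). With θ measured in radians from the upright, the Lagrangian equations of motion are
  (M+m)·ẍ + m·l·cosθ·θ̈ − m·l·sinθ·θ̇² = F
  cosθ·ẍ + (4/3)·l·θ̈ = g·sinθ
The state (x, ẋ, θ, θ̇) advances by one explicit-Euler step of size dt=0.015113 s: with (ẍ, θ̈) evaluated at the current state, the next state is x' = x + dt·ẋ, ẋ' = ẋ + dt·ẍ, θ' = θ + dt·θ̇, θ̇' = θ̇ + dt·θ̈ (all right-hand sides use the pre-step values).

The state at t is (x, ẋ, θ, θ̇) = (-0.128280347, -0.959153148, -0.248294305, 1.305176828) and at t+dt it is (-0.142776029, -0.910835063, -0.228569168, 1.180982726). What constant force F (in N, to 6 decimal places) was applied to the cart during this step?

ẍ = (ẋ'−ẋ)/dt = (-0.910835063−-0.959153148)/0.015113 = 3.197121
θ̈ = (θ̇'−θ̇)/dt = (1.180982726−1.305176828)/0.015113 = -8.217700
sinθ=-0.245751, cosθ=0.969333
F = (M+m)·ẍ + m·l·cosθ·θ̈ − m·l·sinθ·θ̇² = 5.104155 + -0.244451 − -0.012847 = 4.872551

F = 4.872551 N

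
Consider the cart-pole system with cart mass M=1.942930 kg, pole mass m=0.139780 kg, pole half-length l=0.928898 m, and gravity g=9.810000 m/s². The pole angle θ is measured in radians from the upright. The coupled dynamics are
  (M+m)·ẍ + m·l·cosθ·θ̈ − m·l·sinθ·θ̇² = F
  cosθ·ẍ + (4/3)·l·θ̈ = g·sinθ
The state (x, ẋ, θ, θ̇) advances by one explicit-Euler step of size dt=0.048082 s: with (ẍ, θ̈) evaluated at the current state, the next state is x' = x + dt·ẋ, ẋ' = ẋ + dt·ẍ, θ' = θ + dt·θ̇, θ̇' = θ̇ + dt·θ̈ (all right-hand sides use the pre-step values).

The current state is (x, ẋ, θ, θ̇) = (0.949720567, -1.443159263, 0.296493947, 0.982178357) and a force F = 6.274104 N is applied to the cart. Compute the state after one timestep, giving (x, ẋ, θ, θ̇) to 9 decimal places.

(0.880330583, -1.297391962, 0.343719047, 0.980890169)

sinθ=0.292168937, cosθ=0.956366725
temp = (F + m·l·θ̇²·sinθ)/(M+m) = (6.274104 + 0.036595512)/2.082710 = 3.030042354
θ̈ = (g·sinθ − cosθ·temp)/(l·(4/3 − m·cos²θ/(M+m))) = -0.026791492
ẍ = temp − m·l·θ̈·cosθ/(M+m) = 3.031639725
Euler: x'=0.949720567+0.048082·-1.443159263=0.880330583, ẋ'=-1.443159263+0.048082·3.031639725=-1.297391962
       θ'=0.296493947+0.048082·0.982178357=0.343719047, θ̇'=0.982178357+0.048082·-0.026791492=0.980890169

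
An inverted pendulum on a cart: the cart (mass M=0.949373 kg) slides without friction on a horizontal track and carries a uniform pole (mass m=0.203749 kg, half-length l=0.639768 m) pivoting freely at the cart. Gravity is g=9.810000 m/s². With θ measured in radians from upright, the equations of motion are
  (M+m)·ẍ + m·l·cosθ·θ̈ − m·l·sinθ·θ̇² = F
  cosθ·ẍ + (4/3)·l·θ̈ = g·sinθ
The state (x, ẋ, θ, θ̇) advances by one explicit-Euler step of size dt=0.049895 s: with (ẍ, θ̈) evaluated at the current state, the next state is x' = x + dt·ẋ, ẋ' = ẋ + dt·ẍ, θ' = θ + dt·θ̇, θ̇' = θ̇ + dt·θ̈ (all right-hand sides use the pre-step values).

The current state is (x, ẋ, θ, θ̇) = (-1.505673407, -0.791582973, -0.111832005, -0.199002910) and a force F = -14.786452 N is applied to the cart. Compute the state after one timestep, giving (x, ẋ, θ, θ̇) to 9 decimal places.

(-1.545169439, -1.519475503, -0.121761255, 0.584938966)

sinθ=-0.111599048, cosθ=0.993753316
temp = (F + m·l·θ̇²·sinθ)/(M+m) = (-14.786452 + -0.000576099)/1.153122 = -12.823472364
θ̈ = (g·sinθ − cosθ·temp)/(l·(4/3 − m·cos²θ/(M+m))) = 15.711832366
ẍ = temp − m·l·θ̈·cosθ/(M+m) = -14.588486424
Euler: x'=-1.505673407+0.049895·-0.791582973=-1.545169439, ẋ'=-0.791582973+0.049895·-14.588486424=-1.519475503
       θ'=-0.111832005+0.049895·-0.199002910=-0.121761255, θ̇'=-0.199002910+0.049895·15.711832366=0.584938966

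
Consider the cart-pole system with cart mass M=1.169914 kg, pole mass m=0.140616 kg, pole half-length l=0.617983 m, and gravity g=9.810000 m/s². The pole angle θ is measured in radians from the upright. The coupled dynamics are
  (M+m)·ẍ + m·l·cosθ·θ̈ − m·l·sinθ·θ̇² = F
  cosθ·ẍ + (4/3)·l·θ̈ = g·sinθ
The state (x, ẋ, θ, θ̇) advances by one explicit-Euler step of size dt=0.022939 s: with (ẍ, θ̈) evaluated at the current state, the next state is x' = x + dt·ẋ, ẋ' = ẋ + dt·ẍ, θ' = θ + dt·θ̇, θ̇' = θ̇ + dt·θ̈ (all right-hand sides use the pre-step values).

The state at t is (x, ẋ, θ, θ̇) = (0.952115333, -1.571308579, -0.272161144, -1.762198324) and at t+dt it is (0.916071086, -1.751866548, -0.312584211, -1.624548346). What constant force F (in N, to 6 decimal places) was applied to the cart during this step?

ẍ = (ẋ'−ẋ)/dt = (-1.751866548−-1.571308579)/0.022939 = -7.871222
θ̈ = (θ̇'−θ̇)/dt = (-1.624548346−-1.762198324)/0.022939 = 6.000697
sinθ=-0.268814, cosθ=0.963192
F = (M+m)·ẍ + m·l·cosθ·θ̈ − m·l·sinθ·θ̇² = -10.315473 + 0.502257 − -0.072539 = -9.740677

F = -9.740677 N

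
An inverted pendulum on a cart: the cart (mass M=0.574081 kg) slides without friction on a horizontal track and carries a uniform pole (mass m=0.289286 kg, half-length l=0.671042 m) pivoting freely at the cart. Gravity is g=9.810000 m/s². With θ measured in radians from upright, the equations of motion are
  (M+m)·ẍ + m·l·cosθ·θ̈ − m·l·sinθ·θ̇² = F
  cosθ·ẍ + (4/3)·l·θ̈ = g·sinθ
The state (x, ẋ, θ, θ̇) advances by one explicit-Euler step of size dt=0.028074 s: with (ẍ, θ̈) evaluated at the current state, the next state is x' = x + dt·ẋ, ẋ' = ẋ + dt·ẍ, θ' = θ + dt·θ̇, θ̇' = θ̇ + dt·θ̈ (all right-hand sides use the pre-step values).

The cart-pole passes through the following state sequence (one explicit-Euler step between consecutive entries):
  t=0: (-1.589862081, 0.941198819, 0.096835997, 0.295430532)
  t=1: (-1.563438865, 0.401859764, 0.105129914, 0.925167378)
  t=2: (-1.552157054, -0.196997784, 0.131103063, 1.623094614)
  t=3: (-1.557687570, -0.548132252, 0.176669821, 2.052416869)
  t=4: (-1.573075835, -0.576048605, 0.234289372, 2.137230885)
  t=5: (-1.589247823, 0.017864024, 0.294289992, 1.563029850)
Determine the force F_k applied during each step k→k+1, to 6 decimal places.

step 0→1:
  ẍ = (ẋ'−ẋ)/dt = (0.401859764−0.941198819)/0.028074 = -19.211336
  θ̈ = (θ̇'−θ̇)/dt = (0.925167378−0.295430532)/0.028074 = 22.431319
  sinθ=0.096685, cosθ=0.995315
  F = (M+m)·ẍ + m·l·cosθ·θ̈ − m·l·sinθ·θ̇² = -16.586434 + 4.334036 − 0.001638 = -12.254036
step 1→2:
  ẍ = (ẋ'−ẋ)/dt = (-0.196997784−0.401859764)/0.028074 = -21.331394
  θ̈ = (θ̇'−θ̇)/dt = (1.623094614−0.925167378)/0.028074 = 24.860271
  sinθ=0.104936, cosθ=0.994479
  F = (M+m)·ẍ + m·l·cosθ·θ̈ − m·l·sinθ·θ̇² = -18.416821 + 4.799307 − 0.017436 = -13.634950
step 2→3:
  ẍ = (ẋ'−ẋ)/dt = (-0.548132252−-0.196997784)/0.028074 = -12.507461
  θ̈ = (θ̇'−θ̇)/dt = (2.052416869−1.623094614)/0.028074 = 15.292522
  sinθ=0.130728, cosθ=0.991418
  F = (M+m)·ẍ + m·l·cosθ·θ̈ − m·l·sinθ·θ̇² = -10.798529 + 2.943155 − 0.066855 = -7.922229
step 3→4:
  ẍ = (ẋ'−ẋ)/dt = (-0.576048605−-0.548132252)/0.028074 = -0.994385
  θ̈ = (θ̇'−θ̇)/dt = (2.137230885−2.052416869)/0.028074 = 3.021088
  sinθ=0.175752, cosθ=0.984434
  F = (M+m)·ẍ + m·l·cosθ·θ̈ − m·l·sinθ·θ̇² = -0.858519 + 0.577334 − 0.143717 = -0.424902
step 4→5:
  ẍ = (ẋ'−ẋ)/dt = (0.017864024−-0.576048605)/0.028074 = 21.155255
  θ̈ = (θ̇'−θ̇)/dt = (1.563029850−2.137230885)/0.028074 = -20.453125
  sinθ=0.232152, cosθ=0.972680
  F = (M+m)·ẍ + m·l·cosθ·θ̈ − m·l·sinθ·θ̇² = 18.264749 + -3.861949 − 0.205851 = 14.196949

F_0 = -12.254036 N
F_1 = -13.634950 N
F_2 = -7.922229 N
F_3 = -0.424902 N
F_4 = 14.196949 N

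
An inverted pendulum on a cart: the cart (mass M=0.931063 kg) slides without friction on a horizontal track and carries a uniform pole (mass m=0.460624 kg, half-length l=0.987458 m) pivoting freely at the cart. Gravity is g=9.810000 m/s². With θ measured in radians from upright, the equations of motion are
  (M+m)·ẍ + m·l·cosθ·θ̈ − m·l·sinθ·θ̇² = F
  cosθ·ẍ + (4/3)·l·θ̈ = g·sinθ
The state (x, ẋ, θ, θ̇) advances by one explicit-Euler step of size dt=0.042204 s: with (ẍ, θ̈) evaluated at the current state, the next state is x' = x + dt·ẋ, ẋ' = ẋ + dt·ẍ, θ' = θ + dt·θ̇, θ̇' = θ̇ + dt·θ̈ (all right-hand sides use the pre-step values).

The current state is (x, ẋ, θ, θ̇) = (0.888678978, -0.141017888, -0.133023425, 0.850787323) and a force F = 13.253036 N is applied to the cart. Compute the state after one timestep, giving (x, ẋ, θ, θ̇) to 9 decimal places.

(0.882727459, 0.406633100, -0.097116797, 0.396799687)

sinθ=-0.132631459, cosθ=0.991165423
temp = (F + m·l·θ̇²·sinθ)/(M+m) = (13.253036 + -0.043667041)/1.391687 = 9.491623446
θ̈ = (g·sinθ − cosθ·temp)/(l·(4/3 − m·cos²θ/(M+m))) = -10.756981243
ẍ = temp − m·l·θ̈·cosθ/(M+m) = 12.976281593
Euler: x'=0.888678978+0.042204·-0.141017888=0.882727459, ẋ'=-0.141017888+0.042204·12.976281593=0.406633100
       θ'=-0.133023425+0.042204·0.850787323=-0.097116797, θ̇'=0.850787323+0.042204·-10.756981243=0.396799687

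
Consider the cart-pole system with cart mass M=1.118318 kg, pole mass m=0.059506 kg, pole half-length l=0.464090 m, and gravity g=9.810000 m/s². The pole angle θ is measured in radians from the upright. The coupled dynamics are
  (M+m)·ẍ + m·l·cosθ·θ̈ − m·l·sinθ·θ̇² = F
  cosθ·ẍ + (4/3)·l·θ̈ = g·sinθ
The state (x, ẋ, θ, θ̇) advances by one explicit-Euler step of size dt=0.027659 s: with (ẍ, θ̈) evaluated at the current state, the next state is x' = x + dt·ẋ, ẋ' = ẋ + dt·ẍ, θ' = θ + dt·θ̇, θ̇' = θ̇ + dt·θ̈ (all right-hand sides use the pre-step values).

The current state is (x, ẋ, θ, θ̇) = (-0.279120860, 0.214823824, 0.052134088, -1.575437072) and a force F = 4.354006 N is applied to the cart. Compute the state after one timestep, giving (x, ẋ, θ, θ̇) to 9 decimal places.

(-0.273179048, 0.320616120, 0.008559074, -1.723321923)

sinθ=0.052110475, cosθ=0.998641326
temp = (F + m·l·θ̇²·sinθ)/(M+m) = (4.354006 + 0.003571825)/1.177824 = 3.699685033
θ̈ = (g·sinθ − cosθ·temp)/(l·(4/3 − m·cos²θ/(M+m))) = -5.346717184
ẍ = temp − m·l·θ̈·cosθ/(M+m) = 3.824877823
Euler: x'=-0.279120860+0.027659·0.214823824=-0.273179048, ẋ'=0.214823824+0.027659·3.824877823=0.320616120
       θ'=0.052134088+0.027659·-1.575437072=0.008559074, θ̇'=-1.575437072+0.027659·-5.346717184=-1.723321923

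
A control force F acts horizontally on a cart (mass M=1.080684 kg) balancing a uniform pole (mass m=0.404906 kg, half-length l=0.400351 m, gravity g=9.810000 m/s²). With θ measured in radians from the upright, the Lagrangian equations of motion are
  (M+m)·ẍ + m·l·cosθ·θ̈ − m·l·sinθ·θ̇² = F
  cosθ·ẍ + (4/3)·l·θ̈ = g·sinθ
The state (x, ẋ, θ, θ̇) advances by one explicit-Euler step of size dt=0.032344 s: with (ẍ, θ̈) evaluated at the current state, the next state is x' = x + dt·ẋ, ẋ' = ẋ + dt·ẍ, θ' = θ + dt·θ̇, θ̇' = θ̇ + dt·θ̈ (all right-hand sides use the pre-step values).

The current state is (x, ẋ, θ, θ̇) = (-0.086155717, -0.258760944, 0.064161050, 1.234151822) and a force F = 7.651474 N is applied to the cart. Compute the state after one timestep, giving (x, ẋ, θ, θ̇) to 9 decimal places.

(-0.094525081, -0.054370846, 0.104078457, 0.890155773)

sinθ=0.064117038, cosθ=0.997942386
temp = (F + m·l·θ̇²·sinθ)/(M+m) = (7.651474 + 0.015830906)/1.485590 = 5.161117741
θ̈ = (g·sinθ − cosθ·temp)/(l·(4/3 − m·cos²θ/(M+m))) = -10.635544424
ẍ = temp − m·l·θ̈·cosθ/(M+m) = 6.319258530
Euler: x'=-0.086155717+0.032344·-0.258760944=-0.094525081, ẋ'=-0.258760944+0.032344·6.319258530=-0.054370846
       θ'=0.064161050+0.032344·1.234151822=0.104078457, θ̇'=1.234151822+0.032344·-10.635544424=0.890155773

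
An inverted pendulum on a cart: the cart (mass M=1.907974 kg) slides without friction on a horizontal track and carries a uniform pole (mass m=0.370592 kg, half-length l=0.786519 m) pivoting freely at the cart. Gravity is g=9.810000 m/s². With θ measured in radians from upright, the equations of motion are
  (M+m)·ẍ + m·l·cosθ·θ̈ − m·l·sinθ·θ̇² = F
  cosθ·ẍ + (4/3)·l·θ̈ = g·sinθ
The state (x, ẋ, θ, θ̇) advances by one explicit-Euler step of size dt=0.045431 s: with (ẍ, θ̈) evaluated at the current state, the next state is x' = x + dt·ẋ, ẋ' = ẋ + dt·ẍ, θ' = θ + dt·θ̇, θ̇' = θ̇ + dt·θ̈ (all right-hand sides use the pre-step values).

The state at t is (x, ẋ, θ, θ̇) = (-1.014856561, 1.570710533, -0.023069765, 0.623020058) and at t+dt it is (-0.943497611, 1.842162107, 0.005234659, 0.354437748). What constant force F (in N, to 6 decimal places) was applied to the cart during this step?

F = 11.894389 N

ẍ = (ẋ'−ẋ)/dt = (1.842162107−1.570710533)/0.045431 = 5.975030
θ̈ = (θ̇'−θ̇)/dt = (0.354437748−0.623020058)/0.045431 = -5.911873
sinθ=-0.023068, cosθ=0.999734
F = (M+m)·ẍ + m·l·cosθ·θ̈ − m·l·sinθ·θ̇² = 13.614500 + -1.722720 − -0.002610 = 11.894389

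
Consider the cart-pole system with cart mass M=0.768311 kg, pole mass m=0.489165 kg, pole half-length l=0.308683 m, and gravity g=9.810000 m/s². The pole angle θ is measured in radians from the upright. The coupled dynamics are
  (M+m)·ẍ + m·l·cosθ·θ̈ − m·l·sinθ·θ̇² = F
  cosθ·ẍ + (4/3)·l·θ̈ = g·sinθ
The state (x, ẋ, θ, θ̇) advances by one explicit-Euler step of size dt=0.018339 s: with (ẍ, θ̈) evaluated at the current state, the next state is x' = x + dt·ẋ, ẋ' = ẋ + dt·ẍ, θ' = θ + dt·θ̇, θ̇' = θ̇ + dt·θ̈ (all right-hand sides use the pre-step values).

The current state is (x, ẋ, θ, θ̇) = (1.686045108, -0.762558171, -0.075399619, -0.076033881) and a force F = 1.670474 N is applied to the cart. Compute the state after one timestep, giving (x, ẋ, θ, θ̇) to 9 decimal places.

sinθ=-0.075328197, cosθ=0.997158795
temp = (F + m·l·θ̇²·sinθ)/(M+m) = (1.670474 + -0.000065757)/1.257476 = 1.328381809
θ̈ = (g·sinθ − cosθ·temp)/(l·(4/3 − m·cos²θ/(M+m))) = -7.062707520
ẍ = temp − m·l·θ̈·cosθ/(M+m) = 2.174057659
Euler: x'=1.686045108+0.018339·-0.762558171=1.672060554, ẋ'=-0.762558171+0.018339·2.174057659=-0.722688128
       θ'=-0.075399619+0.018339·-0.076033881=-0.076794004, θ̇'=-0.076033881+0.018339·-7.062707520=-0.205556874

(1.672060554, -0.722688128, -0.076794004, -0.205556874)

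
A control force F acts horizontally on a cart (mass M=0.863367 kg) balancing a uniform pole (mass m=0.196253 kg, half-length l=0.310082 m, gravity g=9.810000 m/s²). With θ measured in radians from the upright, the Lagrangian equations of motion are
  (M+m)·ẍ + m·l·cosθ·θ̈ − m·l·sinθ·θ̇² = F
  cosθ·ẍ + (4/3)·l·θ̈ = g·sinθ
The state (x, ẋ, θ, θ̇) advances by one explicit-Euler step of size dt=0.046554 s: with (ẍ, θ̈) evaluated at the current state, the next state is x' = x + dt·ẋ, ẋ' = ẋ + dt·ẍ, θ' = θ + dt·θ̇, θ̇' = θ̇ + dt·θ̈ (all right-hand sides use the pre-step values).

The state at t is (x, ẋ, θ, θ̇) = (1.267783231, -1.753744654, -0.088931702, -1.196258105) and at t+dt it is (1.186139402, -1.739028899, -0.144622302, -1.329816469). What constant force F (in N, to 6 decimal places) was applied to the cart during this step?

F = 0.168786 N

ẍ = (ẋ'−ẋ)/dt = (-1.739028899−-1.753744654)/0.046554 = 0.316101
θ̈ = (θ̇'−θ̇)/dt = (-1.329816469−-1.196258105)/0.046554 = -2.868891
sinθ=-0.088815, cosθ=0.996048
F = (M+m)·ẍ + m·l·cosθ·θ̈ − m·l·sinθ·θ̇² = 0.334947 + -0.173895 − -0.007734 = 0.168786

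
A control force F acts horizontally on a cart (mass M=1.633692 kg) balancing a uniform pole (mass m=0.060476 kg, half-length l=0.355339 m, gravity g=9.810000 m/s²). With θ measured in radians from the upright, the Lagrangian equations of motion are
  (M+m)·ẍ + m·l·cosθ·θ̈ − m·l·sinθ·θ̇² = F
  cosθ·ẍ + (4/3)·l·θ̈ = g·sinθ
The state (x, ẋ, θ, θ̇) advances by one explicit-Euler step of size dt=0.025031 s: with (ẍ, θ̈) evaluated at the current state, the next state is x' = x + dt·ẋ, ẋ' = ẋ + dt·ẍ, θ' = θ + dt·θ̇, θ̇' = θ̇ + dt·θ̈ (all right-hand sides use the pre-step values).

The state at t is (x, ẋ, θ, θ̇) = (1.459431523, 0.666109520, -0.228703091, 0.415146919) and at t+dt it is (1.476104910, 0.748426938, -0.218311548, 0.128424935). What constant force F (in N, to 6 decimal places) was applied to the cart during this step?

ẍ = (ẋ'−ẋ)/dt = (0.748426938−0.666109520)/0.025031 = 3.288619
θ̈ = (θ̇'−θ̇)/dt = (0.128424935−0.415146919)/0.025031 = -11.454676
sinθ=-0.226715, cosθ=0.973961
F = (M+m)·ẍ + m·l·cosθ·θ̈ − m·l·sinθ·θ̇² = 5.571473 + -0.239745 − -0.000840 = 5.332567

F = 5.332567 N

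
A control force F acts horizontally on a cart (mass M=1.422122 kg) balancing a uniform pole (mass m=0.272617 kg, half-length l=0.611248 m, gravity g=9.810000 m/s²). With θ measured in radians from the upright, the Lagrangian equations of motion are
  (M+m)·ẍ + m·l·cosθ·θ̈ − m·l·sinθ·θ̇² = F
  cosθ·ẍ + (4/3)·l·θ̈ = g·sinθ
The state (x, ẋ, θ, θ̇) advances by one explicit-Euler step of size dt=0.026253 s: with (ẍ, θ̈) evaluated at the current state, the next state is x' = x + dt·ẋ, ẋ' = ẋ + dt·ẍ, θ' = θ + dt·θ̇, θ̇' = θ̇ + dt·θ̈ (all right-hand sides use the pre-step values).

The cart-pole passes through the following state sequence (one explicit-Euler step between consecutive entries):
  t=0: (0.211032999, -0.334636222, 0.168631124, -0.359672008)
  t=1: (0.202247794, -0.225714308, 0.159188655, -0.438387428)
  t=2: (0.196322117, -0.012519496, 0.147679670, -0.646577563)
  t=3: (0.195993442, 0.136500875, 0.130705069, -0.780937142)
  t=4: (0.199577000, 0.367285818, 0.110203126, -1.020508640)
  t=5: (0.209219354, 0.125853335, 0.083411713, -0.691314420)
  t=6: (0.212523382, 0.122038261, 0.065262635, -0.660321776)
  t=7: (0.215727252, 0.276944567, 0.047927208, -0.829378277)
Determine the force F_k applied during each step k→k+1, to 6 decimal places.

F_0 = 6.535193 N
F_1 = 12.452780 N
F_2 = 8.766084 N
F_3 = 13.377201 N
F_4 = -13.527714 N
F_5 = -0.056877 N
F_6 = 8.924326 N

step 0→1:
  ẍ = (ẋ'−ẋ)/dt = (-0.225714308−-0.334636222)/0.026253 = 4.148932
  θ̈ = (θ̇'−θ̇)/dt = (-0.438387428−-0.359672008)/0.026253 = -2.998340
  sinθ=0.167833, cosθ=0.985815
  F = (M+m)·ẍ + m·l·cosθ·θ̈ − m·l·sinθ·θ̇² = 7.031357 + -0.492546 − 0.003618 = 6.535193
step 1→2:
  ẍ = (ẋ'−ẋ)/dt = (-0.012519496−-0.225714308)/0.026253 = 8.120779
  θ̈ = (θ̇'−θ̇)/dt = (-0.646577563−-0.438387428)/0.026253 = -7.930146
  sinθ=0.158517, cosθ=0.987356
  F = (M+m)·ẍ + m·l·cosθ·θ̈ − m·l·sinθ·θ̇² = 13.762601 + -1.304744 − 0.005076 = 12.452780
step 2→3:
  ẍ = (ẋ'−ẋ)/dt = (0.136500875−-0.012519496)/0.026253 = 5.676318
  θ̈ = (θ̇'−θ̇)/dt = (-0.780937142−-0.646577563)/0.026253 = -5.117875
  sinθ=0.147143, cosθ=0.989115
  F = (M+m)·ẍ + m·l·cosθ·θ̈ − m·l·sinθ·θ̇² = 9.619877 + -0.843542 − 0.010251 = 8.766084
step 3→4:
  ẍ = (ẋ'−ẋ)/dt = (0.367285818−0.136500875)/0.026253 = 8.790803
  θ̈ = (θ̇'−θ̇)/dt = (-1.020508640−-0.780937142)/0.026253 = -9.125490
  sinθ=0.130333, cosθ=0.991470
  F = (M+m)·ẍ + m·l·cosθ·θ̈ − m·l·sinθ·θ̇² = 14.898116 + -1.507670 − 0.013245 = 13.377201
step 4→5:
  ẍ = (ẋ'−ẋ)/dt = (0.125853335−0.367285818)/0.026253 = -9.196377
  θ̈ = (θ̇'−θ̇)/dt = (-0.691314420−-1.020508640)/0.026253 = 12.539299
  sinθ=0.109980, cosθ=0.993934
  F = (M+m)·ẍ + m·l·cosθ·θ̈ − m·l·sinθ·θ̇² = -15.585459 + 2.076831 − 0.019086 = -13.527714
step 5→6:
  ẍ = (ẋ'−ẋ)/dt = (0.122038261−0.125853335)/0.026253 = -0.145320
  θ̈ = (θ̇'−θ̇)/dt = (-0.660321776−-0.691314420)/0.026253 = 1.180537
  sinθ=0.083315, cosθ=0.996523
  F = (M+m)·ẍ + m·l·cosθ·θ̈ − m·l·sinθ·θ̇² = -0.246279 + 0.196037 − 0.006635 = -0.056877
step 6→7:
  ẍ = (ẋ'−ẋ)/dt = (0.276944567−0.122038261)/0.026253 = 5.900518
  θ̈ = (θ̇'−θ̇)/dt = (-0.829378277−-0.660321776)/0.026253 = -6.439512
  sinθ=0.065216, cosθ=0.997871
  F = (M+m)·ẍ + m·l·cosθ·θ̈ − m·l·sinθ·θ̇² = 9.999838 + -1.070774 − 0.004738 = 8.924326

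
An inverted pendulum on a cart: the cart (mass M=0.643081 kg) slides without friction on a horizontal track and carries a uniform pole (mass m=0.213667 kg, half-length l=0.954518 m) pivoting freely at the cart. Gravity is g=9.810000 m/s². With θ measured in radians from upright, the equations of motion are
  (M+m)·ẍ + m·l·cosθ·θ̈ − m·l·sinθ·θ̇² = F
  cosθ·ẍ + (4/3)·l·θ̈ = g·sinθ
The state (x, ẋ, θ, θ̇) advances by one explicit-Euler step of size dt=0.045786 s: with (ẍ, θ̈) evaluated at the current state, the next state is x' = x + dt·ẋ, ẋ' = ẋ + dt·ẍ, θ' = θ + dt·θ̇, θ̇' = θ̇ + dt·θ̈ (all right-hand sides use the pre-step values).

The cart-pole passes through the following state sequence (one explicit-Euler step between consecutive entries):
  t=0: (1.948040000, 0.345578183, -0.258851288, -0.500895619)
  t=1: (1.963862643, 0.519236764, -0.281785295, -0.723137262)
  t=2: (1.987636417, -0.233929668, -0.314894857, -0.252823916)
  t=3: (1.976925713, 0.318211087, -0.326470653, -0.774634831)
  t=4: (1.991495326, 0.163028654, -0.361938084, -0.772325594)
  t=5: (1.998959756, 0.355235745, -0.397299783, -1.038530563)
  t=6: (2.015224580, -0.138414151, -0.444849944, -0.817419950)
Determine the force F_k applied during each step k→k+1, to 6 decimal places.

F_0 = 2.305627 N
F_1 = -12.051262 N
F_2 = 8.125638 N
F_3 = -2.854784 N
F_4 = 2.530698 N
F_5 = -8.243870 N

step 0→1:
  ẍ = (ẋ'−ẋ)/dt = (0.519236764−0.345578183)/0.045786 = 3.792831
  θ̈ = (θ̇'−θ̇)/dt = (-0.723137262−-0.500895619)/0.045786 = -4.853921
  sinθ=-0.255970, cosθ=0.966685
  F = (M+m)·ẍ + m·l·cosθ·θ̈ − m·l·sinθ·θ̇² = 3.249501 + -0.956972 − -0.013098 = 2.305627
step 1→2:
  ẍ = (ẋ'−ẋ)/dt = (-0.233929668−0.519236764)/0.045786 = -16.449710
  θ̈ = (θ̇'−θ̇)/dt = (-0.252823916−-0.723137262)/0.045786 = 10.271990
  sinθ=-0.278071, cosθ=0.960561
  F = (M+m)·ẍ + m·l·cosθ·θ̈ − m·l·sinθ·θ̇² = -14.093256 + 2.012338 − -0.029656 = -12.051262
step 2→3:
  ẍ = (ẋ'−ẋ)/dt = (0.318211087−-0.233929668)/0.045786 = 12.059161
  θ̈ = (θ̇'−θ̇)/dt = (-0.774634831−-0.252823916)/0.045786 = -11.396735
  sinθ=-0.309717, cosθ=0.950829
  F = (M+m)·ẍ + m·l·cosθ·θ̈ − m·l·sinθ·θ̇² = 10.331662 + -2.210062 − -0.004038 = 8.125638
step 3→4:
  ẍ = (ẋ'−ẋ)/dt = (0.163028654−0.318211087)/0.045786 = -3.389299
  θ̈ = (θ̇'−θ̇)/dt = (-0.772325594−-0.774634831)/0.045786 = 0.050435
  sinθ=-0.320702, cosθ=0.947180
  F = (M+m)·ẍ + m·l·cosθ·θ̈ − m·l·sinθ·θ̇² = -2.903775 + 0.009743 − -0.039248 = -2.854784
step 4→5:
  ẍ = (ẋ'−ẋ)/dt = (0.355235745−0.163028654)/0.045786 = 4.197945
  θ̈ = (θ̇'−θ̇)/dt = (-1.038530563−-0.772325594)/0.045786 = -5.814113
  sinθ=-0.354087, cosθ=0.935212
  F = (M+m)·ẍ + m·l·cosθ·θ̈ − m·l·sinθ·θ̇² = 3.596581 + -1.108958 − -0.043076 = 2.530698
step 5→6:
  ẍ = (ẋ'−ẋ)/dt = (-0.138414151−0.355235745)/0.045786 = -10.781678
  θ̈ = (θ̇'−θ̇)/dt = (-0.817419950−-1.038530563)/0.045786 = 4.829219
  sinθ=-0.386930, cosθ=0.922109
  F = (M+m)·ẍ + m·l·cosθ·θ̈ − m·l·sinθ·θ̇² = -9.237181 + 0.908199 − -0.085112 = -8.243870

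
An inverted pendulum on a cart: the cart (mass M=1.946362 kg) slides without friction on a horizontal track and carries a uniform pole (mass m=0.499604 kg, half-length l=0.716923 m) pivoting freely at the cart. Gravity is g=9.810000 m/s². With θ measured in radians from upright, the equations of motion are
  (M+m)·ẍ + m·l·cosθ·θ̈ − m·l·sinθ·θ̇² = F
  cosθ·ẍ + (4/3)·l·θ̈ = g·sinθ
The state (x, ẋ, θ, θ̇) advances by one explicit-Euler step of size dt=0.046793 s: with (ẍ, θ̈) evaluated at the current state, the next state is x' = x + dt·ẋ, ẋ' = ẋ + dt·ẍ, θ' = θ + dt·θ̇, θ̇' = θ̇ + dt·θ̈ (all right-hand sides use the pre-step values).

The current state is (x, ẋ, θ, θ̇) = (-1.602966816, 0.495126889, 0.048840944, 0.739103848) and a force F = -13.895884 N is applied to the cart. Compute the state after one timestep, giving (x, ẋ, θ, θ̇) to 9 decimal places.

sinθ=0.048821528, cosθ=0.998807518
temp = (F + m·l·θ̇²·sinθ)/(M+m) = (-13.895884 + 0.009552581)/2.445966 = -5.677238122
θ̈ = (g·sinθ − cosθ·temp)/(l·(4/3 − m·cos²θ/(M+m))) = 7.593639102
ẍ = temp − m·l·θ̈·cosθ/(M+m) = -6.787894615
Euler: x'=-1.602966816+0.046793·0.495126889=-1.579798343, ẋ'=0.495126889+0.046793·-6.787894615=0.177500936
       θ'=0.048840944+0.046793·0.739103848=0.083425830, θ̇'=0.739103848+0.046793·7.593639102=1.094433003

(-1.579798343, 0.177500936, 0.083425830, 1.094433003)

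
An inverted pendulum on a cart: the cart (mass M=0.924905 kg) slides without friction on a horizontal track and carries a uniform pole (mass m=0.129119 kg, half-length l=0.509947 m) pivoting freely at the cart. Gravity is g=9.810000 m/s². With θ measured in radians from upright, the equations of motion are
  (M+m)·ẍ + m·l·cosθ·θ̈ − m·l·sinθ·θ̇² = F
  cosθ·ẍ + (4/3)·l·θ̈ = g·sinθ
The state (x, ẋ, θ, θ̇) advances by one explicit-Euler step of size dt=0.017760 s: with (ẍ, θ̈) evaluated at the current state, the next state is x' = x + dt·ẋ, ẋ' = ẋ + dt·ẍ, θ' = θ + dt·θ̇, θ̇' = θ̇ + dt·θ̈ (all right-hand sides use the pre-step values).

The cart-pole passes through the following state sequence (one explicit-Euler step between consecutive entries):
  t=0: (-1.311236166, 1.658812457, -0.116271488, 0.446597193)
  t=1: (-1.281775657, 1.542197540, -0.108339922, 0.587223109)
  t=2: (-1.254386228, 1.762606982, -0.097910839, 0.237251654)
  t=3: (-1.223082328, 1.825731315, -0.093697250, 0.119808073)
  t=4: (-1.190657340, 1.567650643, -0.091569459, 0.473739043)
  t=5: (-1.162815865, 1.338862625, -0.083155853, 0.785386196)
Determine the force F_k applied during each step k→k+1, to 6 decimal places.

step 0→1:
  ẍ = (ẋ'−ẋ)/dt = (1.542197540−1.658812457)/0.017760 = -6.566155
  θ̈ = (θ̇'−θ̇)/dt = (0.587223109−0.446597193)/0.017760 = 7.918126
  sinθ=-0.116010, cosθ=0.993248
  F = (M+m)·ẍ + m·l·cosθ·θ̈ − m·l·sinθ·θ̇² = -6.920885 + 0.517840 − -0.001523 = -6.401522
step 1→2:
  ẍ = (ẋ'−ẋ)/dt = (1.762606982−1.542197540)/0.017760 = 12.410442
  θ̈ = (θ̇'−θ̇)/dt = (0.237251654−0.587223109)/0.017760 = -19.705600
  sinθ=-0.108128, cosθ=0.994137
  F = (M+m)·ẍ + m·l·cosθ·θ̈ − m·l·sinθ·θ̇² = 13.080903 + -1.289885 − -0.002455 = 11.793473
step 2→3:
  ẍ = (ẋ'−ẋ)/dt = (1.825731315−1.762606982)/0.017760 = 3.554298
  θ̈ = (θ̇'−θ̇)/dt = (0.119808073−0.237251654)/0.017760 = -6.612814
  sinθ=-0.097754, cosθ=0.995211
  F = (M+m)·ẍ + m·l·cosθ·θ̈ − m·l·sinθ·θ̇² = 3.746315 + -0.433328 − -0.000362 = 3.313350
step 3→4:
  ẍ = (ẋ'−ẋ)/dt = (1.567650643−1.825731315)/0.017760 = -14.531569
  θ̈ = (θ̇'−θ̇)/dt = (0.473739043−0.119808073)/0.017760 = 19.928546
  sinθ=-0.093560, cosθ=0.995614
  F = (M+m)·ẍ + m·l·cosθ·θ̈ − m·l·sinθ·θ̇² = -15.316623 + 1.306416 − -0.000088 = -14.010118
step 4→5:
  ẍ = (ẋ'−ẋ)/dt = (1.338862625−1.567650643)/0.017760 = -12.882208
  θ̈ = (θ̇'−θ̇)/dt = (0.785386196−0.473739043)/0.017760 = 17.547700
  sinθ=-0.091442, cosθ=0.995810
  F = (M+m)·ẍ + m·l·cosθ·θ̈ − m·l·sinθ·θ̇² = -13.578157 + 1.150567 − -0.001351 = -12.426238

F_0 = -6.401522 N
F_1 = 11.793473 N
F_2 = 3.313350 N
F_3 = -14.010118 N
F_4 = -12.426238 N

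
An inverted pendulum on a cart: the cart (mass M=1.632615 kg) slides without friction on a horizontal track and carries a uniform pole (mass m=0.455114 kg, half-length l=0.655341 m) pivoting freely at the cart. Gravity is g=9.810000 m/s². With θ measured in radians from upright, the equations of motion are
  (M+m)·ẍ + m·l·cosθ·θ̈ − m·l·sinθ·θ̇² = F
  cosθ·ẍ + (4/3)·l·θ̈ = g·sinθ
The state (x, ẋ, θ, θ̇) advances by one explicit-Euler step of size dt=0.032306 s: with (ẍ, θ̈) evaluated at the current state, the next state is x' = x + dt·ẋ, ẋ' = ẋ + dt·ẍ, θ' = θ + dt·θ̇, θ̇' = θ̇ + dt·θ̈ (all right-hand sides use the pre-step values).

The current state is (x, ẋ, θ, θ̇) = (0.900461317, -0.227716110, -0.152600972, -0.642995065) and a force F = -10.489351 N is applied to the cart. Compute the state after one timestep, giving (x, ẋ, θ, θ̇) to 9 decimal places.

(0.893104720, -0.411963566, -0.173373571, -0.489718496)

sinθ=-0.152009390, cosθ=0.988379049
temp = (F + m·l·θ̇²·sinθ)/(M+m) = (-10.489351 + -0.018744473)/2.087729 = -5.033266038
θ̈ = (g·sinθ − cosθ·temp)/(l·(4/3 − m·cos²θ/(M+m))) = 4.744523286
ẍ = temp − m·l·θ̈·cosθ/(M+m) = -5.703196190
Euler: x'=0.900461317+0.032306·-0.227716110=0.893104720, ẋ'=-0.227716110+0.032306·-5.703196190=-0.411963566
       θ'=-0.152600972+0.032306·-0.642995065=-0.173373571, θ̇'=-0.642995065+0.032306·4.744523286=-0.489718496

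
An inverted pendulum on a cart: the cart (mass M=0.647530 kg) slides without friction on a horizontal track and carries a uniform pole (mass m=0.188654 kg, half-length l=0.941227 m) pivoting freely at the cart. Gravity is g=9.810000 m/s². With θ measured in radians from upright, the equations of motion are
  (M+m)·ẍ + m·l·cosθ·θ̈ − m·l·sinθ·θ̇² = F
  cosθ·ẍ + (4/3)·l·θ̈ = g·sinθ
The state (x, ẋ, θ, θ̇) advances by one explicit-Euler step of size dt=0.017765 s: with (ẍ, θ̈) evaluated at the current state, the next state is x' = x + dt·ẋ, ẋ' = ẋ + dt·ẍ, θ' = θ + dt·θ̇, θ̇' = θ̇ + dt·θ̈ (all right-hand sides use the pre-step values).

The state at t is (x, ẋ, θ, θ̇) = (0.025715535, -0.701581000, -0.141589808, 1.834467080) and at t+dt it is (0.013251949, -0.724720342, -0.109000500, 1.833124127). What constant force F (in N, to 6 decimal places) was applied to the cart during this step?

F = -1.018113 N

ẍ = (ẋ'−ẋ)/dt = (-0.724720342−-0.701581000)/0.017765 = -1.302524
θ̈ = (θ̇'−θ̇)/dt = (1.833124127−1.834467080)/0.017765 = -0.075595
sinθ=-0.141117, cosθ=0.989993
F = (M+m)·ẍ + m·l·cosθ·θ̈ − m·l·sinθ·θ̇² = -1.089150 + -0.013289 − -0.084326 = -1.018113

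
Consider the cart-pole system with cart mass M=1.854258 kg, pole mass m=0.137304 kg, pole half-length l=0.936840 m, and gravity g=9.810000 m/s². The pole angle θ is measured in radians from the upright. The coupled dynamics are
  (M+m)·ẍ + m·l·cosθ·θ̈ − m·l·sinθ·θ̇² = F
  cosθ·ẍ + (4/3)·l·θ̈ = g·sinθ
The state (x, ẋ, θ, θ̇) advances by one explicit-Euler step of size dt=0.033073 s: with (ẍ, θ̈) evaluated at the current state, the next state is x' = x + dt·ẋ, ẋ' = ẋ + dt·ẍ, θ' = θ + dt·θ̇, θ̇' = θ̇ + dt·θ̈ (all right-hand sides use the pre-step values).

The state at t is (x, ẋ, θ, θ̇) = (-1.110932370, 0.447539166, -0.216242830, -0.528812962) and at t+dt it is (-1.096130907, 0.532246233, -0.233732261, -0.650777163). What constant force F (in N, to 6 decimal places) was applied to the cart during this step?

ẍ = (ẋ'−ẋ)/dt = (0.532246233−0.447539166)/0.033073 = 2.561215
θ̈ = (θ̇'−θ̇)/dt = (-0.650777163−-0.528812962)/0.033073 = -3.687727
sinθ=-0.214561, cosθ=0.976710
F = (M+m)·ẍ + m·l·cosθ·θ̈ − m·l·sinθ·θ̇² = 5.100819 + -0.463312 − -0.007718 = 4.645225

F = 4.645225 N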